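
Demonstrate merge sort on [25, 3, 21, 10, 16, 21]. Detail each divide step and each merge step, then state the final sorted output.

Merge sort trace:

Split: [25, 3, 21, 10, 16, 21] -> [25, 3, 21] and [10, 16, 21]
  Split: [25, 3, 21] -> [25] and [3, 21]
    Split: [3, 21] -> [3] and [21]
    Merge: [3] + [21] -> [3, 21]
  Merge: [25] + [3, 21] -> [3, 21, 25]
  Split: [10, 16, 21] -> [10] and [16, 21]
    Split: [16, 21] -> [16] and [21]
    Merge: [16] + [21] -> [16, 21]
  Merge: [10] + [16, 21] -> [10, 16, 21]
Merge: [3, 21, 25] + [10, 16, 21] -> [3, 10, 16, 21, 21, 25]

Final sorted array: [3, 10, 16, 21, 21, 25]

The merge sort proceeds by recursively splitting the array and merging sorted halves.
After all merges, the sorted array is [3, 10, 16, 21, 21, 25].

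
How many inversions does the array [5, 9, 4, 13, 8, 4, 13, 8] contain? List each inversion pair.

Finding inversions in [5, 9, 4, 13, 8, 4, 13, 8]:

(0, 2): arr[0]=5 > arr[2]=4
(0, 5): arr[0]=5 > arr[5]=4
(1, 2): arr[1]=9 > arr[2]=4
(1, 4): arr[1]=9 > arr[4]=8
(1, 5): arr[1]=9 > arr[5]=4
(1, 7): arr[1]=9 > arr[7]=8
(3, 4): arr[3]=13 > arr[4]=8
(3, 5): arr[3]=13 > arr[5]=4
(3, 7): arr[3]=13 > arr[7]=8
(4, 5): arr[4]=8 > arr[5]=4
(6, 7): arr[6]=13 > arr[7]=8

Total inversions: 11

The array has 11 inversion(s): (0,2), (0,5), (1,2), (1,4), (1,5), (1,7), (3,4), (3,5), (3,7), (4,5), (6,7). Each pair (i,j) satisfies i < j and arr[i] > arr[j].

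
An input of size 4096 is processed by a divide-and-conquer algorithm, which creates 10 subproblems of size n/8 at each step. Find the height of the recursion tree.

For divide and conquer with division factor 8:

Problem sizes at each level:
Level 0: 4096
Level 1: 512
Level 2: 64
Level 3: 8
Level 4: 1

The root is level 0 and the size-1 base case is level 4 (the tree spans levels 0 through 4, i.e. 5 levels counting the root), so the depth is the number of divisions: log_8(4096) = 4

The recursion tree depth is log_8(4096) = 4. At each level, the problem size is divided by 8, so it takes 4 divisions to reduce to a base case of size 1. The algorithm makes 10 recursive calls at each level.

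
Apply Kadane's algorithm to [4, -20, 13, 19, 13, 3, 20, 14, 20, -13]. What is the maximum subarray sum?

Using Kadane's algorithm on [4, -20, 13, 19, 13, 3, 20, 14, 20, -13]:

Scanning through the array:
Position 1 (value -20): max_ending_here = -16, max_so_far = 4
Position 2 (value 13): max_ending_here = 13, max_so_far = 13
Position 3 (value 19): max_ending_here = 32, max_so_far = 32
Position 4 (value 13): max_ending_here = 45, max_so_far = 45
Position 5 (value 3): max_ending_here = 48, max_so_far = 48
Position 6 (value 20): max_ending_here = 68, max_so_far = 68
Position 7 (value 14): max_ending_here = 82, max_so_far = 82
Position 8 (value 20): max_ending_here = 102, max_so_far = 102
Position 9 (value -13): max_ending_here = 89, max_so_far = 102

Maximum subarray: [13, 19, 13, 3, 20, 14, 20]
Maximum sum: 102

The maximum subarray is [13, 19, 13, 3, 20, 14, 20] with sum 102. This subarray runs from index 2 to index 8.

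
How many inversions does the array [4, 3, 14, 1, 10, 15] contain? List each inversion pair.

Finding inversions in [4, 3, 14, 1, 10, 15]:

(0, 1): arr[0]=4 > arr[1]=3
(0, 3): arr[0]=4 > arr[3]=1
(1, 3): arr[1]=3 > arr[3]=1
(2, 3): arr[2]=14 > arr[3]=1
(2, 4): arr[2]=14 > arr[4]=10

Total inversions: 5

The array has 5 inversion(s): (0,1), (0,3), (1,3), (2,3), (2,4). Each pair (i,j) satisfies i < j and arr[i] > arr[j].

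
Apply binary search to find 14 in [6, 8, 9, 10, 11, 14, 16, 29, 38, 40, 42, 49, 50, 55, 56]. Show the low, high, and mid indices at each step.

Binary search for 14 in [6, 8, 9, 10, 11, 14, 16, 29, 38, 40, 42, 49, 50, 55, 56]:

lo=0, hi=14, mid=7, arr[mid]=29 -> 29 > 14, search left half
lo=0, hi=6, mid=3, arr[mid]=10 -> 10 < 14, search right half
lo=4, hi=6, mid=5, arr[mid]=14 -> Found target at index 5!

Binary search finds 14 at index 5 after 3 comparisons. The search repeatedly halves the search space by comparing with the middle element.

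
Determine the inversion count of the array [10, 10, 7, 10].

Finding inversions in [10, 10, 7, 10]:

(0, 2): arr[0]=10 > arr[2]=7
(1, 2): arr[1]=10 > arr[2]=7

Total inversions: 2

The array has 2 inversion(s): (0,2), (1,2). Each pair (i,j) satisfies i < j and arr[i] > arr[j].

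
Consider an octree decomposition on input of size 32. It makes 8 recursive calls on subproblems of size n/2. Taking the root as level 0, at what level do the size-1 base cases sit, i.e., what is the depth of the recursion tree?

For divide and conquer with division factor 2:

Problem sizes at each level:
Level 0: 32
Level 1: 16
Level 2: 8
Level 3: 4
Level 4: 2
Level 5: 1

The root is level 0 and the size-1 base case is level 5 (the tree spans levels 0 through 5, i.e. 6 levels counting the root), so the depth is the number of divisions: log_2(32) = 5

The recursion tree depth is log_2(32) = 5. At each level, the problem size is divided by 2, so it takes 5 divisions to reduce to a base case of size 1. The algorithm makes 8 recursive calls at each level.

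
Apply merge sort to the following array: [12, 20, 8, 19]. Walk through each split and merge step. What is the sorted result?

Merge sort trace:

Split: [12, 20, 8, 19] -> [12, 20] and [8, 19]
  Split: [12, 20] -> [12] and [20]
  Merge: [12] + [20] -> [12, 20]
  Split: [8, 19] -> [8] and [19]
  Merge: [8] + [19] -> [8, 19]
Merge: [12, 20] + [8, 19] -> [8, 12, 19, 20]

Final sorted array: [8, 12, 19, 20]

The merge sort proceeds by recursively splitting the array and merging sorted halves.
After all merges, the sorted array is [8, 12, 19, 20].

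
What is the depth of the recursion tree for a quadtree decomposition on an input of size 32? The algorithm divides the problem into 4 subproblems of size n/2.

For divide and conquer with division factor 2:

Problem sizes at each level:
Level 0: 32
Level 1: 16
Level 2: 8
Level 3: 4
Level 4: 2
Level 5: 1

The root is level 0 and the size-1 base case is level 5 (the tree spans levels 0 through 5, i.e. 6 levels counting the root), so the depth is the number of divisions: log_2(32) = 5

The recursion tree depth is log_2(32) = 5. At each level, the problem size is divided by 2, so it takes 5 divisions to reduce to a base case of size 1. The algorithm makes 4 recursive calls at each level.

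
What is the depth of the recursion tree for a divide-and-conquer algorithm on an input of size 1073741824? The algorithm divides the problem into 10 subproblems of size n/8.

For divide and conquer with division factor 8:

Problem sizes at each level:
Level 0: 1073741824
Level 1: 134217728
Level 2: 16777216
Level 3: 2097152
Level 4: 262144
Level 5: 32768
Level 6: 4096
Level 7: 512
Level 8: 64
Level 9: 8
Level 10: 1

The root is level 0 and the size-1 base case is level 10 (the tree spans levels 0 through 10, i.e. 11 levels counting the root), so the depth is the number of divisions: log_8(1073741824) = 10

The recursion tree depth is log_8(1073741824) = 10. At each level, the problem size is divided by 8, so it takes 10 divisions to reduce to a base case of size 1. The algorithm makes 10 recursive calls at each level.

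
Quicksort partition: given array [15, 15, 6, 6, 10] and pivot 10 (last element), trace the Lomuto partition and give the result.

Lomuto partition with pivot = 10:

Initial array: [15, 15, 6, 6, 10]

arr[0]=15 > 10: no swap
arr[1]=15 > 10: no swap
arr[2]=6 <= 10: swap with position 0, array becomes [6, 15, 15, 6, 10]
arr[3]=6 <= 10: swap with position 1, array becomes [6, 6, 15, 15, 10]

Place pivot at position 2: [6, 6, 10, 15, 15]
Pivot position: 2

After partitioning with pivot 10, the array becomes [6, 6, 10, 15, 15]. The pivot is placed at index 2. All elements to the left of the pivot are <= 10, and all elements to the right are > 10.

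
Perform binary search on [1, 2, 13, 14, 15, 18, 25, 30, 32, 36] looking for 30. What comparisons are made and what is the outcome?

Binary search for 30 in [1, 2, 13, 14, 15, 18, 25, 30, 32, 36]:

lo=0, hi=9, mid=4, arr[mid]=15 -> 15 < 30, search right half
lo=5, hi=9, mid=7, arr[mid]=30 -> Found target at index 7!

Binary search finds 30 at index 7 after 2 comparisons. The search repeatedly halves the search space by comparing with the middle element.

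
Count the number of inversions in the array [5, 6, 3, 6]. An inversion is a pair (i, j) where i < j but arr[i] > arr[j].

Finding inversions in [5, 6, 3, 6]:

(0, 2): arr[0]=5 > arr[2]=3
(1, 2): arr[1]=6 > arr[2]=3

Total inversions: 2

The array has 2 inversion(s): (0,2), (1,2). Each pair (i,j) satisfies i < j and arr[i] > arr[j].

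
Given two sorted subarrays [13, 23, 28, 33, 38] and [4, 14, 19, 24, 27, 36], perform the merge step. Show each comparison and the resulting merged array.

Merging process:

Compare 13 vs 4: take 4 from right. Merged: [4]
Compare 13 vs 14: take 13 from left. Merged: [4, 13]
Compare 23 vs 14: take 14 from right. Merged: [4, 13, 14]
Compare 23 vs 19: take 19 from right. Merged: [4, 13, 14, 19]
Compare 23 vs 24: take 23 from left. Merged: [4, 13, 14, 19, 23]
Compare 28 vs 24: take 24 from right. Merged: [4, 13, 14, 19, 23, 24]
Compare 28 vs 27: take 27 from right. Merged: [4, 13, 14, 19, 23, 24, 27]
Compare 28 vs 36: take 28 from left. Merged: [4, 13, 14, 19, 23, 24, 27, 28]
Compare 33 vs 36: take 33 from left. Merged: [4, 13, 14, 19, 23, 24, 27, 28, 33]
Compare 38 vs 36: take 36 from right. Merged: [4, 13, 14, 19, 23, 24, 27, 28, 33, 36]
Append remaining from left: [38]. Merged: [4, 13, 14, 19, 23, 24, 27, 28, 33, 36, 38]

Final merged array: [4, 13, 14, 19, 23, 24, 27, 28, 33, 36, 38]
Total comparisons: 10

The merged array is [4, 13, 14, 19, 23, 24, 27, 28, 33, 36, 38], requiring 10 comparisons. The merge step runs in O(n) time where n is the total number of elements.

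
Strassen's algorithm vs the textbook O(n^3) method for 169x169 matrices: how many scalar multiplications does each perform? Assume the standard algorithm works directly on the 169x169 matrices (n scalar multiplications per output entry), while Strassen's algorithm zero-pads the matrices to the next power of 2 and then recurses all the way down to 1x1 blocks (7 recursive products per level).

Matrix multiplication for 169x169 matrices:

Strassen's algorithm requires power-of-2 dimensions. Pad 169x169 to 256x256 (next power of 2).

Standard algorithm: 169^3 = 4826809 multiplications
Strassen's algorithm: 7^(log2(256)) = 7^8 = 5764801 multiplications
Difference: 4826809 - 5764801 = -937992 (Strassen uses MORE here due to padding overhead — for small or just-over-power-of-2 n, padding can outweigh the per-level savings)

Standard: 4826809 multiplications (169^3). Strassen: 5764801 multiplications (7^8, after padding to 256x256). Strassen reduces 8 recursive multiplications to 7 at each level.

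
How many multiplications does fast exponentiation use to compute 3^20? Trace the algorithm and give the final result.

Computing 3^20 by squaring (build up from 3^1; each line after the first costs one multiplication):

3^1 = 3
3^2 = (3^1)^2 = 3^2 = 9
3^4 = (3^2)^2 = 9^2 = 81
3^5 = 3 * 3^4 = 3 * 81 = 243
3^10 = (3^5)^2 = 243^2 = 59049
3^20 = (3^10)^2 = 59049^2 = 3486784401

Result: 3486784401
Multiplications needed: 5 (5 lines after 3^1)

3^20 = 3486784401. Using exponentiation by squaring, this requires 5 multiplications. The key idea: if the exponent is even, square the half-power; if odd, multiply by the base once.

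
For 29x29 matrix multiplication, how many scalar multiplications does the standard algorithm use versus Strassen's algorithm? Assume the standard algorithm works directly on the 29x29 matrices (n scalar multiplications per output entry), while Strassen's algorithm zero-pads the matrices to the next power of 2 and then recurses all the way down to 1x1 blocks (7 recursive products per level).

Matrix multiplication for 29x29 matrices:

Strassen's algorithm requires power-of-2 dimensions. Pad 29x29 to 32x32 (next power of 2).

Standard algorithm: 29^3 = 24389 multiplications
Strassen's algorithm: 7^(log2(32)) = 7^5 = 16807 multiplications
Savings: 24389 - 16807 = 7582 multiplications

Standard: 24389 multiplications (29^3). Strassen: 16807 multiplications (7^5, after padding to 32x32). Strassen reduces 8 recursive multiplications to 7 at each level.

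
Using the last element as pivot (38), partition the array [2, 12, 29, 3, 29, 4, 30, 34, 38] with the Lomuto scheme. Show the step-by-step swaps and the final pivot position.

Lomuto partition with pivot = 38:

Initial array: [2, 12, 29, 3, 29, 4, 30, 34, 38]

arr[0]=2 <= 38: swap with position 0, array becomes [2, 12, 29, 3, 29, 4, 30, 34, 38]
arr[1]=12 <= 38: swap with position 1, array becomes [2, 12, 29, 3, 29, 4, 30, 34, 38]
arr[2]=29 <= 38: swap with position 2, array becomes [2, 12, 29, 3, 29, 4, 30, 34, 38]
arr[3]=3 <= 38: swap with position 3, array becomes [2, 12, 29, 3, 29, 4, 30, 34, 38]
arr[4]=29 <= 38: swap with position 4, array becomes [2, 12, 29, 3, 29, 4, 30, 34, 38]
arr[5]=4 <= 38: swap with position 5, array becomes [2, 12, 29, 3, 29, 4, 30, 34, 38]
arr[6]=30 <= 38: swap with position 6, array becomes [2, 12, 29, 3, 29, 4, 30, 34, 38]
arr[7]=34 <= 38: swap with position 7, array becomes [2, 12, 29, 3, 29, 4, 30, 34, 38]

Place pivot at position 8: [2, 12, 29, 3, 29, 4, 30, 34, 38]
Pivot position: 8

After partitioning with pivot 38, the array becomes [2, 12, 29, 3, 29, 4, 30, 34, 38]. The pivot is placed at index 8. All elements to the left of the pivot are <= 38, and all elements to the right are > 38.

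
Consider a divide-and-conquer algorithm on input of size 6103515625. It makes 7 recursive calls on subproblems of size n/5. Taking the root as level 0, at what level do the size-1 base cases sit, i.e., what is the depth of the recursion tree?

For divide and conquer with division factor 5:

Problem sizes at each level:
Level 0: 6103515625
Level 1: 1220703125
Level 2: 244140625
Level 3: 48828125
Level 4: 9765625
Level 5: 1953125
Level 6: 390625
Level 7: 78125
Level 8: 15625
Level 9: 3125
Level 10: 625
Level 11: 125
Level 12: 25
Level 13: 5
Level 14: 1

The root is level 0 and the size-1 base case is level 14 (the tree spans levels 0 through 14, i.e. 15 levels counting the root), so the depth is the number of divisions: log_5(6103515625) = 14

The recursion tree depth is log_5(6103515625) = 14. At each level, the problem size is divided by 5, so it takes 14 divisions to reduce to a base case of size 1. The algorithm makes 7 recursive calls at each level.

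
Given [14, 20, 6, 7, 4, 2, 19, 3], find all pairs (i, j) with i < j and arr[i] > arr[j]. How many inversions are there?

Finding inversions in [14, 20, 6, 7, 4, 2, 19, 3]:

(0, 2): arr[0]=14 > arr[2]=6
(0, 3): arr[0]=14 > arr[3]=7
(0, 4): arr[0]=14 > arr[4]=4
(0, 5): arr[0]=14 > arr[5]=2
(0, 7): arr[0]=14 > arr[7]=3
(1, 2): arr[1]=20 > arr[2]=6
(1, 3): arr[1]=20 > arr[3]=7
(1, 4): arr[1]=20 > arr[4]=4
(1, 5): arr[1]=20 > arr[5]=2
(1, 6): arr[1]=20 > arr[6]=19
(1, 7): arr[1]=20 > arr[7]=3
(2, 4): arr[2]=6 > arr[4]=4
(2, 5): arr[2]=6 > arr[5]=2
(2, 7): arr[2]=6 > arr[7]=3
(3, 4): arr[3]=7 > arr[4]=4
(3, 5): arr[3]=7 > arr[5]=2
(3, 7): arr[3]=7 > arr[7]=3
(4, 5): arr[4]=4 > arr[5]=2
(4, 7): arr[4]=4 > arr[7]=3
(6, 7): arr[6]=19 > arr[7]=3

Total inversions: 20

The array has 20 inversion(s): (0,2), (0,3), (0,4), (0,5), (0,7), (1,2), (1,3), (1,4), (1,5), (1,6), (1,7), (2,4), (2,5), (2,7), (3,4), (3,5), (3,7), (4,5), (4,7), (6,7). Each pair (i,j) satisfies i < j and arr[i] > arr[j].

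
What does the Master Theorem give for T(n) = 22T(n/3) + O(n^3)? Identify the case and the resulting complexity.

Master Theorem for T(n) = 22T(n/3) + O(n^3):

a = 22, b = 3, c = 3
log_b(a) = log_3(22) = 2.8136

Case 3: c = 3 > log_3(22) = 2.8136
T(n) = O(n^3) = O(n^3)

For T(n) = 22T(n/3) + O(n^3): log_3(22) = 2.8136. This is Case 3 of the Master Theorem (c > log_b(a), work dominated by root), giving O(n^3).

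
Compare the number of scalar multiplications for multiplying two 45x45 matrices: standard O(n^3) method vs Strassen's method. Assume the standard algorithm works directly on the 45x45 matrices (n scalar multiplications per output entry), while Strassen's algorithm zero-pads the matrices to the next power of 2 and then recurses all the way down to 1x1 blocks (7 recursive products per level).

Matrix multiplication for 45x45 matrices:

Strassen's algorithm requires power-of-2 dimensions. Pad 45x45 to 64x64 (next power of 2).

Standard algorithm: 45^3 = 91125 multiplications
Strassen's algorithm: 7^(log2(64)) = 7^6 = 117649 multiplications
Difference: 91125 - 117649 = -26524 (Strassen uses MORE here due to padding overhead — for small or just-over-power-of-2 n, padding can outweigh the per-level savings)

Standard: 91125 multiplications (45^3). Strassen: 117649 multiplications (7^6, after padding to 64x64). Strassen reduces 8 recursive multiplications to 7 at each level.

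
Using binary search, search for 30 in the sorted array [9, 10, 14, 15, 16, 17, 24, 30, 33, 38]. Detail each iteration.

Binary search for 30 in [9, 10, 14, 15, 16, 17, 24, 30, 33, 38]:

lo=0, hi=9, mid=4, arr[mid]=16 -> 16 < 30, search right half
lo=5, hi=9, mid=7, arr[mid]=30 -> Found target at index 7!

Binary search finds 30 at index 7 after 2 comparisons. The search repeatedly halves the search space by comparing with the middle element.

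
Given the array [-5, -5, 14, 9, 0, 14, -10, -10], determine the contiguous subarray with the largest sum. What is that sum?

Using Kadane's algorithm on [-5, -5, 14, 9, 0, 14, -10, -10]:

Scanning through the array:
Position 1 (value -5): max_ending_here = -5, max_so_far = -5
Position 2 (value 14): max_ending_here = 14, max_so_far = 14
Position 3 (value 9): max_ending_here = 23, max_so_far = 23
Position 4 (value 0): max_ending_here = 23, max_so_far = 23
Position 5 (value 14): max_ending_here = 37, max_so_far = 37
Position 6 (value -10): max_ending_here = 27, max_so_far = 37
Position 7 (value -10): max_ending_here = 17, max_so_far = 37

Maximum subarray: [14, 9, 0, 14]
Maximum sum: 37

The maximum subarray is [14, 9, 0, 14] with sum 37. This subarray runs from index 2 to index 5.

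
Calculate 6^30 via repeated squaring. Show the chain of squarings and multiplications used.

Computing 6^30 by squaring (build up from 6^1; each line after the first costs one multiplication):

6^1 = 6
6^2 = (6^1)^2 = 6^2 = 36
6^3 = 6 * 6^2 = 6 * 36 = 216
6^6 = (6^3)^2 = 216^2 = 46656
6^7 = 6 * 6^6 = 6 * 46656 = 279936
6^14 = (6^7)^2 = 279936^2 = 78364164096
6^15 = 6 * 6^14 = 6 * 78364164096 = 470184984576
6^30 = (6^15)^2 = 470184984576^2 = 221073919720733357899776

Result: 221073919720733357899776
Multiplications needed: 7 (7 lines after 6^1)

6^30 = 221073919720733357899776. Using exponentiation by squaring, this requires 7 multiplications. The key idea: if the exponent is even, square the half-power; if odd, multiply by the base once.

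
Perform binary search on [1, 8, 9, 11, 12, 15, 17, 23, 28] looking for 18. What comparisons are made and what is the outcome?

Binary search for 18 in [1, 8, 9, 11, 12, 15, 17, 23, 28]:

lo=0, hi=8, mid=4, arr[mid]=12 -> 12 < 18, search right half
lo=5, hi=8, mid=6, arr[mid]=17 -> 17 < 18, search right half
lo=7, hi=8, mid=7, arr[mid]=23 -> 23 > 18, search left half
lo=7 > hi=6, target 18 not found

Binary search determines that 18 is not in the array after 3 comparisons. The search space was exhausted without finding the target.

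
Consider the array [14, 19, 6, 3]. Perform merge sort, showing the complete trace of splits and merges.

Merge sort trace:

Split: [14, 19, 6, 3] -> [14, 19] and [6, 3]
  Split: [14, 19] -> [14] and [19]
  Merge: [14] + [19] -> [14, 19]
  Split: [6, 3] -> [6] and [3]
  Merge: [6] + [3] -> [3, 6]
Merge: [14, 19] + [3, 6] -> [3, 6, 14, 19]

Final sorted array: [3, 6, 14, 19]

The merge sort proceeds by recursively splitting the array and merging sorted halves.
After all merges, the sorted array is [3, 6, 14, 19].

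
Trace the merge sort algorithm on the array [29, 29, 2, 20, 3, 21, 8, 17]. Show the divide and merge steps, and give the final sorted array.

Merge sort trace:

Split: [29, 29, 2, 20, 3, 21, 8, 17] -> [29, 29, 2, 20] and [3, 21, 8, 17]
  Split: [29, 29, 2, 20] -> [29, 29] and [2, 20]
    Split: [29, 29] -> [29] and [29]
    Merge: [29] + [29] -> [29, 29]
    Split: [2, 20] -> [2] and [20]
    Merge: [2] + [20] -> [2, 20]
  Merge: [29, 29] + [2, 20] -> [2, 20, 29, 29]
  Split: [3, 21, 8, 17] -> [3, 21] and [8, 17]
    Split: [3, 21] -> [3] and [21]
    Merge: [3] + [21] -> [3, 21]
    Split: [8, 17] -> [8] and [17]
    Merge: [8] + [17] -> [8, 17]
  Merge: [3, 21] + [8, 17] -> [3, 8, 17, 21]
Merge: [2, 20, 29, 29] + [3, 8, 17, 21] -> [2, 3, 8, 17, 20, 21, 29, 29]

Final sorted array: [2, 3, 8, 17, 20, 21, 29, 29]

The merge sort proceeds by recursively splitting the array and merging sorted halves.
After all merges, the sorted array is [2, 3, 8, 17, 20, 21, 29, 29].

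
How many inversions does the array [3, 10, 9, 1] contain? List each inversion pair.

Finding inversions in [3, 10, 9, 1]:

(0, 3): arr[0]=3 > arr[3]=1
(1, 2): arr[1]=10 > arr[2]=9
(1, 3): arr[1]=10 > arr[3]=1
(2, 3): arr[2]=9 > arr[3]=1

Total inversions: 4

The array has 4 inversion(s): (0,3), (1,2), (1,3), (2,3). Each pair (i,j) satisfies i < j and arr[i] > arr[j].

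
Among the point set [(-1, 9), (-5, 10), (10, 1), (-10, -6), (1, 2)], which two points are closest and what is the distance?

Computing all pairwise distances among 5 points:

d((-1, 9), (-5, 10)) = 4.1231 <-- minimum
d((-1, 9), (10, 1)) = 13.6015
d((-1, 9), (-10, -6)) = 17.4929
d((-1, 9), (1, 2)) = 7.2801
d((-5, 10), (10, 1)) = 17.4929
d((-5, 10), (-10, -6)) = 16.7631
d((-5, 10), (1, 2)) = 10.0
d((10, 1), (-10, -6)) = 21.1896
d((10, 1), (1, 2)) = 9.0554
d((-10, -6), (1, 2)) = 13.6015

Closest pair: (-1, 9) and (-5, 10) with distance 4.1231

The closest pair is (-1, 9) and (-5, 10) with Euclidean distance 4.1231. For 5 points, brute-force pairwise comparison is shown above. For large n, the divide-and-conquer algorithm (sort by x, recurse on halves, check the dividing strip) achieves O(n log n).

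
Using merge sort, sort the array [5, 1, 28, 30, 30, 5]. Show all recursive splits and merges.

Merge sort trace:

Split: [5, 1, 28, 30, 30, 5] -> [5, 1, 28] and [30, 30, 5]
  Split: [5, 1, 28] -> [5] and [1, 28]
    Split: [1, 28] -> [1] and [28]
    Merge: [1] + [28] -> [1, 28]
  Merge: [5] + [1, 28] -> [1, 5, 28]
  Split: [30, 30, 5] -> [30] and [30, 5]
    Split: [30, 5] -> [30] and [5]
    Merge: [30] + [5] -> [5, 30]
  Merge: [30] + [5, 30] -> [5, 30, 30]
Merge: [1, 5, 28] + [5, 30, 30] -> [1, 5, 5, 28, 30, 30]

Final sorted array: [1, 5, 5, 28, 30, 30]

The merge sort proceeds by recursively splitting the array and merging sorted halves.
After all merges, the sorted array is [1, 5, 5, 28, 30, 30].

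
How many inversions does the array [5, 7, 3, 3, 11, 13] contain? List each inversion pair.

Finding inversions in [5, 7, 3, 3, 11, 13]:

(0, 2): arr[0]=5 > arr[2]=3
(0, 3): arr[0]=5 > arr[3]=3
(1, 2): arr[1]=7 > arr[2]=3
(1, 3): arr[1]=7 > arr[3]=3

Total inversions: 4

The array has 4 inversion(s): (0,2), (0,3), (1,2), (1,3). Each pair (i,j) satisfies i < j and arr[i] > arr[j].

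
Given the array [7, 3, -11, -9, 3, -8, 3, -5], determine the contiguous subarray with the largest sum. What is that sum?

Using Kadane's algorithm on [7, 3, -11, -9, 3, -8, 3, -5]:

Scanning through the array:
Position 1 (value 3): max_ending_here = 10, max_so_far = 10
Position 2 (value -11): max_ending_here = -1, max_so_far = 10
Position 3 (value -9): max_ending_here = -9, max_so_far = 10
Position 4 (value 3): max_ending_here = 3, max_so_far = 10
Position 5 (value -8): max_ending_here = -5, max_so_far = 10
Position 6 (value 3): max_ending_here = 3, max_so_far = 10
Position 7 (value -5): max_ending_here = -2, max_so_far = 10

Maximum subarray: [7, 3]
Maximum sum: 10

The maximum subarray is [7, 3] with sum 10. This subarray runs from index 0 to index 1.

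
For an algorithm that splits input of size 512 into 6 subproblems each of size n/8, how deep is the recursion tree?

For divide and conquer with division factor 8:

Problem sizes at each level:
Level 0: 512
Level 1: 64
Level 2: 8
Level 3: 1

The root is level 0 and the size-1 base case is level 3 (the tree spans levels 0 through 3, i.e. 4 levels counting the root), so the depth is the number of divisions: log_8(512) = 3

The recursion tree depth is log_8(512) = 3. At each level, the problem size is divided by 8, so it takes 3 divisions to reduce to a base case of size 1. The algorithm makes 6 recursive calls at each level.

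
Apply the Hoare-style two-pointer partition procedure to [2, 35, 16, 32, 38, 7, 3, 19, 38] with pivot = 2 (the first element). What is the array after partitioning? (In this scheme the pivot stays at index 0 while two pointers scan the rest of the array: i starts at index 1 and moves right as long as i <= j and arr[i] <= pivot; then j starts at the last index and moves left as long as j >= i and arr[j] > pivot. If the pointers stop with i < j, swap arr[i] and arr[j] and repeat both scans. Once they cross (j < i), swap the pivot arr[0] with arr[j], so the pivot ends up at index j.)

Hoare-style two-pointer partition with pivot = 2:

Initial array: [2, 35, 16, 32, 38, 7, 3, 19, 38]

Pointers start at i = 1, j = 8.
i ends at 1, j ends at 0: the pointers have crossed (j < i), so scanning stops.

j = 0, so swapping arr[0] with arr[j] leaves the pivot at position 0: [2, 35, 16, 32, 38, 7, 3, 19, 38]
Pivot position: 0

After partitioning with pivot 2, the array becomes [2, 35, 16, 32, 38, 7, 3, 19, 38]. The pivot is placed at index 0. All elements to the left of the pivot are <= 2, and all elements to the right are > 2.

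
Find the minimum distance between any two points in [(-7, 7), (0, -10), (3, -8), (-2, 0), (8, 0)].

Computing all pairwise distances among 5 points:

d((-7, 7), (0, -10)) = 18.3848
d((-7, 7), (3, -8)) = 18.0278
d((-7, 7), (-2, 0)) = 8.6023
d((-7, 7), (8, 0)) = 16.5529
d((0, -10), (3, -8)) = 3.6056 <-- minimum
d((0, -10), (-2, 0)) = 10.198
d((0, -10), (8, 0)) = 12.8062
d((3, -8), (-2, 0)) = 9.434
d((3, -8), (8, 0)) = 9.434
d((-2, 0), (8, 0)) = 10.0

Closest pair: (0, -10) and (3, -8) with distance 3.6056

The closest pair is (0, -10) and (3, -8) with Euclidean distance 3.6056. For 5 points, brute-force pairwise comparison is shown above. For large n, the divide-and-conquer algorithm (sort by x, recurse on halves, check the dividing strip) achieves O(n log n).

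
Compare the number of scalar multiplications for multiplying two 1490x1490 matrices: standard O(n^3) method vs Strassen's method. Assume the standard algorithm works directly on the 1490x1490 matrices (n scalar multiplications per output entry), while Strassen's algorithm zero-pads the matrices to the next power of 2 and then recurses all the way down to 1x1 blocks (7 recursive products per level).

Matrix multiplication for 1490x1490 matrices:

Strassen's algorithm requires power-of-2 dimensions. Pad 1490x1490 to 2048x2048 (next power of 2).

Standard algorithm: 1490^3 = 3307949000 multiplications
Strassen's algorithm: 7^(log2(2048)) = 7^11 = 1977326743 multiplications
Savings: 3307949000 - 1977326743 = 1330622257 multiplications

Standard: 3307949000 multiplications (1490^3). Strassen: 1977326743 multiplications (7^11, after padding to 2048x2048). Strassen reduces 8 recursive multiplications to 7 at each level.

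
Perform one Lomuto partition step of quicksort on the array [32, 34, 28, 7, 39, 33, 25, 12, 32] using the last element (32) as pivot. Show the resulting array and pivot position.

Lomuto partition with pivot = 32:

Initial array: [32, 34, 28, 7, 39, 33, 25, 12, 32]

arr[0]=32 <= 32: swap with position 0, array becomes [32, 34, 28, 7, 39, 33, 25, 12, 32]
arr[1]=34 > 32: no swap
arr[2]=28 <= 32: swap with position 1, array becomes [32, 28, 34, 7, 39, 33, 25, 12, 32]
arr[3]=7 <= 32: swap with position 2, array becomes [32, 28, 7, 34, 39, 33, 25, 12, 32]
arr[4]=39 > 32: no swap
arr[5]=33 > 32: no swap
arr[6]=25 <= 32: swap with position 3, array becomes [32, 28, 7, 25, 39, 33, 34, 12, 32]
arr[7]=12 <= 32: swap with position 4, array becomes [32, 28, 7, 25, 12, 33, 34, 39, 32]

Place pivot at position 5: [32, 28, 7, 25, 12, 32, 34, 39, 33]
Pivot position: 5

After partitioning with pivot 32, the array becomes [32, 28, 7, 25, 12, 32, 34, 39, 33]. The pivot is placed at index 5. All elements to the left of the pivot are <= 32, and all elements to the right are > 32.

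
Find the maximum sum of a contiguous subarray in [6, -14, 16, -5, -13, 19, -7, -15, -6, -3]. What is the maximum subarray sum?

Using Kadane's algorithm on [6, -14, 16, -5, -13, 19, -7, -15, -6, -3]:

Scanning through the array:
Position 1 (value -14): max_ending_here = -8, max_so_far = 6
Position 2 (value 16): max_ending_here = 16, max_so_far = 16
Position 3 (value -5): max_ending_here = 11, max_so_far = 16
Position 4 (value -13): max_ending_here = -2, max_so_far = 16
Position 5 (value 19): max_ending_here = 19, max_so_far = 19
Position 6 (value -7): max_ending_here = 12, max_so_far = 19
Position 7 (value -15): max_ending_here = -3, max_so_far = 19
Position 8 (value -6): max_ending_here = -6, max_so_far = 19
Position 9 (value -3): max_ending_here = -3, max_so_far = 19

Maximum subarray: [19]
Maximum sum: 19

The maximum subarray is [19] with sum 19. This subarray runs from index 5 to index 5.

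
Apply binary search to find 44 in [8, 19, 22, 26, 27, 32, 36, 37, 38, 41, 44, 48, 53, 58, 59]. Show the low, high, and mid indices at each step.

Binary search for 44 in [8, 19, 22, 26, 27, 32, 36, 37, 38, 41, 44, 48, 53, 58, 59]:

lo=0, hi=14, mid=7, arr[mid]=37 -> 37 < 44, search right half
lo=8, hi=14, mid=11, arr[mid]=48 -> 48 > 44, search left half
lo=8, hi=10, mid=9, arr[mid]=41 -> 41 < 44, search right half
lo=10, hi=10, mid=10, arr[mid]=44 -> Found target at index 10!

Binary search finds 44 at index 10 after 4 comparisons. The search repeatedly halves the search space by comparing with the middle element.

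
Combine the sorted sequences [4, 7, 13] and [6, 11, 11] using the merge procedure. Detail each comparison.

Merging process:

Compare 4 vs 6: take 4 from left. Merged: [4]
Compare 7 vs 6: take 6 from right. Merged: [4, 6]
Compare 7 vs 11: take 7 from left. Merged: [4, 6, 7]
Compare 13 vs 11: take 11 from right. Merged: [4, 6, 7, 11]
Compare 13 vs 11: take 11 from right. Merged: [4, 6, 7, 11, 11]
Append remaining from left: [13]. Merged: [4, 6, 7, 11, 11, 13]

Final merged array: [4, 6, 7, 11, 11, 13]
Total comparisons: 5

The merged array is [4, 6, 7, 11, 11, 13], requiring 5 comparisons. The merge step runs in O(n) time where n is the total number of elements.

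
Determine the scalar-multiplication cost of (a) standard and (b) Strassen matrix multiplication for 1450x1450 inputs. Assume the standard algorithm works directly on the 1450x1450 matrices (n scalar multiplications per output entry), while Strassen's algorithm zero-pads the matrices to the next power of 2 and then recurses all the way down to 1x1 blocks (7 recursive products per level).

Matrix multiplication for 1450x1450 matrices:

Strassen's algorithm requires power-of-2 dimensions. Pad 1450x1450 to 2048x2048 (next power of 2).

Standard algorithm: 1450^3 = 3048625000 multiplications
Strassen's algorithm: 7^(log2(2048)) = 7^11 = 1977326743 multiplications
Savings: 3048625000 - 1977326743 = 1071298257 multiplications

Standard: 3048625000 multiplications (1450^3). Strassen: 1977326743 multiplications (7^11, after padding to 2048x2048). Strassen reduces 8 recursive multiplications to 7 at each level.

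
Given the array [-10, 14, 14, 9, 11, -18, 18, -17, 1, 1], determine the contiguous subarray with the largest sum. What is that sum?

Using Kadane's algorithm on [-10, 14, 14, 9, 11, -18, 18, -17, 1, 1]:

Scanning through the array:
Position 1 (value 14): max_ending_here = 14, max_so_far = 14
Position 2 (value 14): max_ending_here = 28, max_so_far = 28
Position 3 (value 9): max_ending_here = 37, max_so_far = 37
Position 4 (value 11): max_ending_here = 48, max_so_far = 48
Position 5 (value -18): max_ending_here = 30, max_so_far = 48
Position 6 (value 18): max_ending_here = 48, max_so_far = 48
Position 7 (value -17): max_ending_here = 31, max_so_far = 48
Position 8 (value 1): max_ending_here = 32, max_so_far = 48
Position 9 (value 1): max_ending_here = 33, max_so_far = 48

Maximum subarray: [14, 14, 9, 11]
Maximum sum: 48

The maximum subarray is [14, 14, 9, 11] with sum 48. This subarray runs from index 1 to index 4.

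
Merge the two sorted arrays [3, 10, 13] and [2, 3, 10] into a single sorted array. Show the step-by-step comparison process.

Merging process:

Compare 3 vs 2: take 2 from right. Merged: [2]
Compare 3 vs 3: take 3 from left. Merged: [2, 3]
Compare 10 vs 3: take 3 from right. Merged: [2, 3, 3]
Compare 10 vs 10: take 10 from left. Merged: [2, 3, 3, 10]
Compare 13 vs 10: take 10 from right. Merged: [2, 3, 3, 10, 10]
Append remaining from left: [13]. Merged: [2, 3, 3, 10, 10, 13]

Final merged array: [2, 3, 3, 10, 10, 13]
Total comparisons: 5

The merged array is [2, 3, 3, 10, 10, 13], requiring 5 comparisons. The merge step runs in O(n) time where n is the total number of elements.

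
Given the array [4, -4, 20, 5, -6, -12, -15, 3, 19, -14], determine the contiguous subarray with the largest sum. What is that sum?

Using Kadane's algorithm on [4, -4, 20, 5, -6, -12, -15, 3, 19, -14]:

Scanning through the array:
Position 1 (value -4): max_ending_here = 0, max_so_far = 4
Position 2 (value 20): max_ending_here = 20, max_so_far = 20
Position 3 (value 5): max_ending_here = 25, max_so_far = 25
Position 4 (value -6): max_ending_here = 19, max_so_far = 25
Position 5 (value -12): max_ending_here = 7, max_so_far = 25
Position 6 (value -15): max_ending_here = -8, max_so_far = 25
Position 7 (value 3): max_ending_here = 3, max_so_far = 25
Position 8 (value 19): max_ending_here = 22, max_so_far = 25
Position 9 (value -14): max_ending_here = 8, max_so_far = 25

Maximum subarray: [4, -4, 20, 5]
Maximum sum: 25

The maximum subarray is [4, -4, 20, 5] with sum 25. This subarray runs from index 0 to index 3.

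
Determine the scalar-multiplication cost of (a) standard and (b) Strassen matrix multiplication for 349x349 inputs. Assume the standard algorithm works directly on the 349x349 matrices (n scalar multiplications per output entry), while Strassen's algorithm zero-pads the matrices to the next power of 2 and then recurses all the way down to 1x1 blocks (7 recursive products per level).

Matrix multiplication for 349x349 matrices:

Strassen's algorithm requires power-of-2 dimensions. Pad 349x349 to 512x512 (next power of 2).

Standard algorithm: 349^3 = 42508549 multiplications
Strassen's algorithm: 7^(log2(512)) = 7^9 = 40353607 multiplications
Savings: 42508549 - 40353607 = 2154942 multiplications

Standard: 42508549 multiplications (349^3). Strassen: 40353607 multiplications (7^9, after padding to 512x512). Strassen reduces 8 recursive multiplications to 7 at each level.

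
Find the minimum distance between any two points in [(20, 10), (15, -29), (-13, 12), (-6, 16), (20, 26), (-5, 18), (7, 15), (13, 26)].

Computing all pairwise distances among 8 points:

d((20, 10), (15, -29)) = 39.3192
d((20, 10), (-13, 12)) = 33.0606
d((20, 10), (-6, 16)) = 26.6833
d((20, 10), (20, 26)) = 16.0
d((20, 10), (-5, 18)) = 26.2488
d((20, 10), (7, 15)) = 13.9284
d((20, 10), (13, 26)) = 17.4642
d((15, -29), (-13, 12)) = 49.6488
d((15, -29), (-6, 16)) = 49.6588
d((15, -29), (20, 26)) = 55.2268
d((15, -29), (-5, 18)) = 51.0784
d((15, -29), (7, 15)) = 44.7214
d((15, -29), (13, 26)) = 55.0364
d((-13, 12), (-6, 16)) = 8.0623
d((-13, 12), (20, 26)) = 35.8469
d((-13, 12), (-5, 18)) = 10.0
d((-13, 12), (7, 15)) = 20.2237
d((-13, 12), (13, 26)) = 29.5296
d((-6, 16), (20, 26)) = 27.8568
d((-6, 16), (-5, 18)) = 2.2361 <-- minimum
d((-6, 16), (7, 15)) = 13.0384
d((-6, 16), (13, 26)) = 21.4709
d((20, 26), (-5, 18)) = 26.2488
d((20, 26), (7, 15)) = 17.0294
d((20, 26), (13, 26)) = 7.0
d((-5, 18), (7, 15)) = 12.3693
d((-5, 18), (13, 26)) = 19.6977
d((7, 15), (13, 26)) = 12.53

Closest pair: (-6, 16) and (-5, 18) with distance 2.2361

The closest pair is (-6, 16) and (-5, 18) with Euclidean distance 2.2361. For 8 points, brute-force pairwise comparison is shown above. For large n, the divide-and-conquer algorithm (sort by x, recurse on halves, check the dividing strip) achieves O(n log n).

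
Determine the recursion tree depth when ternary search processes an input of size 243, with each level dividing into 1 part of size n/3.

For divide and conquer with division factor 3:

Problem sizes at each level:
Level 0: 243
Level 1: 81
Level 2: 27
Level 3: 9
Level 4: 3
Level 5: 1

The root is level 0 and the size-1 base case is level 5 (the tree spans levels 0 through 5, i.e. 6 levels counting the root), so the depth is the number of divisions: log_3(243) = 5

The recursion tree depth is log_3(243) = 5. At each level, the problem size is divided by 3, so it takes 5 divisions to reduce to a base case of size 1. The algorithm makes 1 recursive call at each level.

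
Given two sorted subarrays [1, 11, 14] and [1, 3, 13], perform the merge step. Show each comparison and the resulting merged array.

Merging process:

Compare 1 vs 1: take 1 from left. Merged: [1]
Compare 11 vs 1: take 1 from right. Merged: [1, 1]
Compare 11 vs 3: take 3 from right. Merged: [1, 1, 3]
Compare 11 vs 13: take 11 from left. Merged: [1, 1, 3, 11]
Compare 14 vs 13: take 13 from right. Merged: [1, 1, 3, 11, 13]
Append remaining from left: [14]. Merged: [1, 1, 3, 11, 13, 14]

Final merged array: [1, 1, 3, 11, 13, 14]
Total comparisons: 5

The merged array is [1, 1, 3, 11, 13, 14], requiring 5 comparisons. The merge step runs in O(n) time where n is the total number of elements.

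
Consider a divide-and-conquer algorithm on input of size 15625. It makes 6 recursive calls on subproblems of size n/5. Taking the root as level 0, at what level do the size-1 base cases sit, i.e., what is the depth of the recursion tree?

For divide and conquer with division factor 5:

Problem sizes at each level:
Level 0: 15625
Level 1: 3125
Level 2: 625
Level 3: 125
Level 4: 25
Level 5: 5
Level 6: 1

The root is level 0 and the size-1 base case is level 6 (the tree spans levels 0 through 6, i.e. 7 levels counting the root), so the depth is the number of divisions: log_5(15625) = 6

The recursion tree depth is log_5(15625) = 6. At each level, the problem size is divided by 5, so it takes 6 divisions to reduce to a base case of size 1. The algorithm makes 6 recursive calls at each level.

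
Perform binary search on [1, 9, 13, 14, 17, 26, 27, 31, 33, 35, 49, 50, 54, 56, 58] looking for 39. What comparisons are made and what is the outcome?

Binary search for 39 in [1, 9, 13, 14, 17, 26, 27, 31, 33, 35, 49, 50, 54, 56, 58]:

lo=0, hi=14, mid=7, arr[mid]=31 -> 31 < 39, search right half
lo=8, hi=14, mid=11, arr[mid]=50 -> 50 > 39, search left half
lo=8, hi=10, mid=9, arr[mid]=35 -> 35 < 39, search right half
lo=10, hi=10, mid=10, arr[mid]=49 -> 49 > 39, search left half
lo=10 > hi=9, target 39 not found

Binary search determines that 39 is not in the array after 4 comparisons. The search space was exhausted without finding the target.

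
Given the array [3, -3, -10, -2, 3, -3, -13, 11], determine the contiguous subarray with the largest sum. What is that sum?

Using Kadane's algorithm on [3, -3, -10, -2, 3, -3, -13, 11]:

Scanning through the array:
Position 1 (value -3): max_ending_here = 0, max_so_far = 3
Position 2 (value -10): max_ending_here = -10, max_so_far = 3
Position 3 (value -2): max_ending_here = -2, max_so_far = 3
Position 4 (value 3): max_ending_here = 3, max_so_far = 3
Position 5 (value -3): max_ending_here = 0, max_so_far = 3
Position 6 (value -13): max_ending_here = -13, max_so_far = 3
Position 7 (value 11): max_ending_here = 11, max_so_far = 11

Maximum subarray: [11]
Maximum sum: 11

The maximum subarray is [11] with sum 11. This subarray runs from index 7 to index 7.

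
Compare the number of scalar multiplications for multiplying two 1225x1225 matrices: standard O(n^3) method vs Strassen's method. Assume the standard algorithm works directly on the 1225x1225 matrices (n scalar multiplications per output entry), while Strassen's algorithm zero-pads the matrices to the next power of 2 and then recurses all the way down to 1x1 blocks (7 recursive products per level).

Matrix multiplication for 1225x1225 matrices:

Strassen's algorithm requires power-of-2 dimensions. Pad 1225x1225 to 2048x2048 (next power of 2).

Standard algorithm: 1225^3 = 1838265625 multiplications
Strassen's algorithm: 7^(log2(2048)) = 7^11 = 1977326743 multiplications
Difference: 1838265625 - 1977326743 = -139061118 (Strassen uses MORE here due to padding overhead — for small or just-over-power-of-2 n, padding can outweigh the per-level savings)

Standard: 1838265625 multiplications (1225^3). Strassen: 1977326743 multiplications (7^11, after padding to 2048x2048). Strassen reduces 8 recursive multiplications to 7 at each level.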